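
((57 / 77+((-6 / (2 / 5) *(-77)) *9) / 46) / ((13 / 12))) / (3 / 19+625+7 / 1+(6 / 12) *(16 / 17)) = 518761902 / 1568165599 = 0.33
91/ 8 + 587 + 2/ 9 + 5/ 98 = 2112031/ 3528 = 598.65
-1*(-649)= 649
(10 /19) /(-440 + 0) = -1 /836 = -0.00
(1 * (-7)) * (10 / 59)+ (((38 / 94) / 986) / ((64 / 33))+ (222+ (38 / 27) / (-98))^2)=15092658653844078905 / 306285506851968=49276.44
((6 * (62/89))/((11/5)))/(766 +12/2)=465/188947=0.00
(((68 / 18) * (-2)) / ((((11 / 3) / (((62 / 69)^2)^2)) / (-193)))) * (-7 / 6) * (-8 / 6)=2714944871296 / 6732134937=403.28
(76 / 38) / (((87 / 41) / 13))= 1066 / 87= 12.25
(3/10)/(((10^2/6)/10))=0.18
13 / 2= 6.50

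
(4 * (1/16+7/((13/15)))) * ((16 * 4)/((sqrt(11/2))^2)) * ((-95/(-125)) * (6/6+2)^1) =3088032/3575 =863.79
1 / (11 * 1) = 1 / 11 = 0.09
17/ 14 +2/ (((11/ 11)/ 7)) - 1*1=199/ 14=14.21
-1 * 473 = -473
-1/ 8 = -0.12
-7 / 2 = -3.50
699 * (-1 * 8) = -5592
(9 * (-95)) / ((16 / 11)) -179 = -12269 / 16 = -766.81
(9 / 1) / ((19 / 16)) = 144 / 19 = 7.58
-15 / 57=-5 / 19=-0.26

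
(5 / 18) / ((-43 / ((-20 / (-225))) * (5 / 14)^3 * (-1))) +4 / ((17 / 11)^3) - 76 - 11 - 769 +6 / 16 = -14622677839523 / 17111979000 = -854.53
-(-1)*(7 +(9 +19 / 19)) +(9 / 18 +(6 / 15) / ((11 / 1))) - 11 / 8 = 7111 / 440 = 16.16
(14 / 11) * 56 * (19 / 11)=14896 / 121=123.11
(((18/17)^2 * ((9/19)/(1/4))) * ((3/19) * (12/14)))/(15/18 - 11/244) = 153684864/421384831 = 0.36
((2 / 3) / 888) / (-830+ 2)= -1 / 1102896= -0.00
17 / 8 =2.12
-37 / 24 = -1.54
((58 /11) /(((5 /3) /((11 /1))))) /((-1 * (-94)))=87 /235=0.37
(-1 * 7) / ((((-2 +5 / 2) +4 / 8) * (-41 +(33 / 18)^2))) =252 / 1355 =0.19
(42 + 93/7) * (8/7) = 3096/49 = 63.18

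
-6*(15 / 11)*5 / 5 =-90 / 11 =-8.18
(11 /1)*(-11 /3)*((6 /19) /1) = -242 /19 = -12.74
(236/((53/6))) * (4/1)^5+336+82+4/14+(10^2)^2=14015072/371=37776.47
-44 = -44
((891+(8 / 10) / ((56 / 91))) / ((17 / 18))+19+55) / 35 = 12371 / 425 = 29.11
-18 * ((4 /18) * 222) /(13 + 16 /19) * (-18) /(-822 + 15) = -101232 /70747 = -1.43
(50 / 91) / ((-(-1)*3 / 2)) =100 / 273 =0.37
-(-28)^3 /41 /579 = 21952 /23739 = 0.92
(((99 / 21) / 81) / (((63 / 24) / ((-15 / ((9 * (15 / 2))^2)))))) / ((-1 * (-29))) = -352 / 139847715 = -0.00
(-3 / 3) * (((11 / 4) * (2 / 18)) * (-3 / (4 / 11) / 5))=0.50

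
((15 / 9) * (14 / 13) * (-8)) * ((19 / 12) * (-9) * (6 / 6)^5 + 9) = 980 / 13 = 75.38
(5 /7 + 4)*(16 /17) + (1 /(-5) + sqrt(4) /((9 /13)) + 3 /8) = 321337 /42840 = 7.50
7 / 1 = 7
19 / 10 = 1.90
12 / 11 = 1.09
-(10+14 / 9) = -104 / 9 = -11.56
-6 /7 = -0.86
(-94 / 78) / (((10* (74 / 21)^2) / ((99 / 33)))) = -20727 / 711880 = -0.03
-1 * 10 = -10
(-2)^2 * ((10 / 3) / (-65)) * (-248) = 1984 / 39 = 50.87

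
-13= -13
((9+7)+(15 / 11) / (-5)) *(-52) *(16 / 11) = -1189.55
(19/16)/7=19/112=0.17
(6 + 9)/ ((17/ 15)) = 225/ 17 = 13.24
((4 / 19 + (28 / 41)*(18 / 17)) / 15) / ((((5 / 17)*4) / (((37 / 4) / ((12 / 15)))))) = 114367 / 186960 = 0.61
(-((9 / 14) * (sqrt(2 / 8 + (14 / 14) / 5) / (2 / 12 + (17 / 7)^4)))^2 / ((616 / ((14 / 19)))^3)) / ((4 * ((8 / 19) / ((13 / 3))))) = -3344878719 / 4989887239570511421440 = -0.00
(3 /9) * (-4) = -1.33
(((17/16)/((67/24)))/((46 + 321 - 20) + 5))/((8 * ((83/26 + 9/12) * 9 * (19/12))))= 221/91859680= 0.00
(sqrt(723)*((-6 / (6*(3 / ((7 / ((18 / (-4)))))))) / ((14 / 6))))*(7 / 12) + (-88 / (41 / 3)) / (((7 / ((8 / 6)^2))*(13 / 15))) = -7040 / 3731 + 7*sqrt(723) / 54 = 1.60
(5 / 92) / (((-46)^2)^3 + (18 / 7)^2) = 245 / 42710130436976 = 0.00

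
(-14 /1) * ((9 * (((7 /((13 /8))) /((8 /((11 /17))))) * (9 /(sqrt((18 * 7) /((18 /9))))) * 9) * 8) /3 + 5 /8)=-99792 * sqrt(7) /221 -35 /4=-1203.43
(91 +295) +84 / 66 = 387.27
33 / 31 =1.06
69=69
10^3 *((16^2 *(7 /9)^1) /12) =448000 /27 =16592.59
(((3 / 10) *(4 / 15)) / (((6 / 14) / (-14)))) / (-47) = 196 / 3525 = 0.06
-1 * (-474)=474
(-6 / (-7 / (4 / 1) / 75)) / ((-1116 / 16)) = -800 / 217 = -3.69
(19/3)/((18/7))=133/54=2.46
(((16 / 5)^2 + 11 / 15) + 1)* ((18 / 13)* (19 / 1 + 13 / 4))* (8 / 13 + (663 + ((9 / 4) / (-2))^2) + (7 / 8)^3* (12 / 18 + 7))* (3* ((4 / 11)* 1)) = 1603902788583 / 5948800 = 269617.87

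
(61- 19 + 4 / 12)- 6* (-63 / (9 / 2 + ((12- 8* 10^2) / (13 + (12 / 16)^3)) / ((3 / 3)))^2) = 1104914000719 / 26021267067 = 42.46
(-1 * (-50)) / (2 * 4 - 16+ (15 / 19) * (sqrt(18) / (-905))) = -2365344200 / 378454991+ 773775 * sqrt(2) / 378454991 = -6.25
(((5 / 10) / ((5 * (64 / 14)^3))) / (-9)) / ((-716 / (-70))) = -2401 / 211156992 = -0.00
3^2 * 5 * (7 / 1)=315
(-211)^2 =44521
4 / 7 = 0.57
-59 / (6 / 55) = -540.83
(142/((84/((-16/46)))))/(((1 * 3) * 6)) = -142/4347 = -0.03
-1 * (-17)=17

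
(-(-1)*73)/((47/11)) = 803/47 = 17.09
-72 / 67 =-1.07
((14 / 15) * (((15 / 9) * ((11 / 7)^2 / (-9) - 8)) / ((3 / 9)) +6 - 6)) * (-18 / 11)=14596 / 231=63.19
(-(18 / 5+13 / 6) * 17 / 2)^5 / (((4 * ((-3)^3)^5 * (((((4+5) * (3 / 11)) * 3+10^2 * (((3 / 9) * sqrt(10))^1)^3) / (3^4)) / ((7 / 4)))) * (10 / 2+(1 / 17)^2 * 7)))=-445113744910497688123 / 5937951972304281600000+445113744910497688123 * sqrt(10) / 1180572814857223987200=1.12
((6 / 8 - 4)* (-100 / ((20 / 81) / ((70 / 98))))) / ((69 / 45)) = 394875 / 644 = 613.16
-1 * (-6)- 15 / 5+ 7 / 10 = 37 / 10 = 3.70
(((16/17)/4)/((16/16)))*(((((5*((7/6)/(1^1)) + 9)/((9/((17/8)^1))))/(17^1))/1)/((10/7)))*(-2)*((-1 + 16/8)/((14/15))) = -89/1224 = -0.07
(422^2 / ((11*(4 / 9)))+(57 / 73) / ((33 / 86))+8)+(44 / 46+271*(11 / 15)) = 10149453554 / 277035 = 36636.00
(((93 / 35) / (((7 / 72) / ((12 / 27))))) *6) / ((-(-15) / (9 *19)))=1017792 / 1225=830.85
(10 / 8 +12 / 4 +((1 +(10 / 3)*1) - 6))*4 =31 / 3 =10.33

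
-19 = -19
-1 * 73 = -73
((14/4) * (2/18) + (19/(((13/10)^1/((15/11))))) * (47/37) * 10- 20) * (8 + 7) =111216385/31746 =3503.32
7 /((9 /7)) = 49 /9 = 5.44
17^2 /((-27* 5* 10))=-289 /1350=-0.21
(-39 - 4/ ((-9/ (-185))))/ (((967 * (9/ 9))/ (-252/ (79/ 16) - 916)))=83348036/ 687537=121.23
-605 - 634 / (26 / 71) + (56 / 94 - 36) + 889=-905937 / 611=-1482.71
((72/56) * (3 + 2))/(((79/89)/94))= 376470/553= 680.78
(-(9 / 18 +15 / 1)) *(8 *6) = -744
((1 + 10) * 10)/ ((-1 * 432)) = -55/ 216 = -0.25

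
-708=-708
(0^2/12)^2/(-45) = 0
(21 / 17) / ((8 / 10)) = 105 / 68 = 1.54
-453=-453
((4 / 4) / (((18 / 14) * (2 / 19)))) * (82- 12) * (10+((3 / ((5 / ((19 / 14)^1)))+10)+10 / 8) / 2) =597037 / 72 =8292.18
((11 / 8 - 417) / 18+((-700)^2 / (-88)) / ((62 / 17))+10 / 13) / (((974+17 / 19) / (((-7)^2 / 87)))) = -920627435735 / 1028704886352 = -0.89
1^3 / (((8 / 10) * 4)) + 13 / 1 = 213 / 16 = 13.31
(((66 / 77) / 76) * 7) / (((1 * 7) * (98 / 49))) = 0.01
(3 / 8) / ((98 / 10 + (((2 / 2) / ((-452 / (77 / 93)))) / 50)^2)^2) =7318074367274736600000000 / 1874207633134866497558369041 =0.00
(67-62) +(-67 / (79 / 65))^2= 18997230 / 6241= 3043.94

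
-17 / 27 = -0.63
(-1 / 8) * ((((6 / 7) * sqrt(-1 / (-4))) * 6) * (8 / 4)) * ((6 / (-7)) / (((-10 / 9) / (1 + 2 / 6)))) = -162 / 245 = -0.66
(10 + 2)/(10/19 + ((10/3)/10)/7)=4788/229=20.91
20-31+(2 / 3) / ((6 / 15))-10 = -58 / 3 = -19.33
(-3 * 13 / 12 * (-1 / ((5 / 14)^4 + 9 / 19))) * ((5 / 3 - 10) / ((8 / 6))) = -14826175 / 357619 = -41.46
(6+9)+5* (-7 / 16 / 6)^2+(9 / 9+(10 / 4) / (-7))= 1010867 / 64512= 15.67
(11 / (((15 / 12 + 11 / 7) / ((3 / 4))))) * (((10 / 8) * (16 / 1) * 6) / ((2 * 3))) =58.48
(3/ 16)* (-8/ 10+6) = 39/ 40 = 0.98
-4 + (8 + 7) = 11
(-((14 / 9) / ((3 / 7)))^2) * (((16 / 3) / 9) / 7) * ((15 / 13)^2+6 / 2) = -5356288 / 1108809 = -4.83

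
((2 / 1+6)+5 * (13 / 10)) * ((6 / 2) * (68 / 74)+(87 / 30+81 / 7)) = 1294009 / 5180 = 249.81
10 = 10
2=2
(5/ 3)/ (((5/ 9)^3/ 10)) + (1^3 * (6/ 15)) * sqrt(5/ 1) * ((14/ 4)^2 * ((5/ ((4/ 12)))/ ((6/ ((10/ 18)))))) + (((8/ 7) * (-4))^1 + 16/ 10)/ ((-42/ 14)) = 245 * sqrt(5)/ 36 + 2062/ 21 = 113.41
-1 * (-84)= 84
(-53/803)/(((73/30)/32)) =-50880/58619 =-0.87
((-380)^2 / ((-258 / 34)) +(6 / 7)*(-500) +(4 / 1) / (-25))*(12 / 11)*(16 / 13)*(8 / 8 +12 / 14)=-48519.12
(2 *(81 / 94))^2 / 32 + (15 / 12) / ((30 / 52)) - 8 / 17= 6449123 / 3605088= 1.79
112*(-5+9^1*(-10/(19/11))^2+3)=12115936/361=33562.15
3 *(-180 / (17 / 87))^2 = 735706800 / 289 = 2545698.27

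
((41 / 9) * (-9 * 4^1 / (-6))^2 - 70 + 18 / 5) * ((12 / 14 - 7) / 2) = -10492 / 35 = -299.77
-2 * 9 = -18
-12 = -12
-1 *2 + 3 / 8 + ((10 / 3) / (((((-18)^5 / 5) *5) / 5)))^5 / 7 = -2080752035670253410120697932874489 / 1280462791181694406228121798836224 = -1.62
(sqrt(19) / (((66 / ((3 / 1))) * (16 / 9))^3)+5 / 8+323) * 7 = 5103 * sqrt(19) / 43614208+18123 / 8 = 2265.38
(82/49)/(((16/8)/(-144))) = -120.49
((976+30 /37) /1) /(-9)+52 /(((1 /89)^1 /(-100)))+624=-153940750 /333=-462284.53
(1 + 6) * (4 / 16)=7 / 4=1.75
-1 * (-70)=70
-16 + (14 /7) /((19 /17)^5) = -36777870 /2476099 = -14.85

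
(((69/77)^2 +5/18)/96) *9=115343/1138368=0.10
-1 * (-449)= 449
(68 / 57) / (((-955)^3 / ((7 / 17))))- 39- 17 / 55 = -39.31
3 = 3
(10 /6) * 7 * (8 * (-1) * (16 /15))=-896 /9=-99.56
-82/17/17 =-82/289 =-0.28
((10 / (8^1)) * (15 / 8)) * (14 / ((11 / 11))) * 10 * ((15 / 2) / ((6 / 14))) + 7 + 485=99747 / 16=6234.19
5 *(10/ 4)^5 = 15625/ 32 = 488.28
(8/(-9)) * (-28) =224/9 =24.89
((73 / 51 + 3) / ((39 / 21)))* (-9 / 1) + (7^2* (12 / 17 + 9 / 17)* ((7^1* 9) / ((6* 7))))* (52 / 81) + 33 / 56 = 4165957 / 111384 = 37.40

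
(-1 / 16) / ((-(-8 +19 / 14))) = -7 / 744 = -0.01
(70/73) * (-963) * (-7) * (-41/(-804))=3224445/9782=329.63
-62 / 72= -31 / 36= -0.86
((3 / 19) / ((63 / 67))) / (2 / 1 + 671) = 67 / 268527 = 0.00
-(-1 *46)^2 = -2116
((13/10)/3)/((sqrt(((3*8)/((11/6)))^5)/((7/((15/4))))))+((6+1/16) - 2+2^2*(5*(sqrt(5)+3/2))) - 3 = 11011*sqrt(11)/27993600+497/16+20*sqrt(5) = 75.79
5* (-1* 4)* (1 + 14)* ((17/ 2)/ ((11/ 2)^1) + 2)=-11700/ 11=-1063.64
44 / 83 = 0.53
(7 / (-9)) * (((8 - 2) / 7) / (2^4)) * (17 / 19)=-17 / 456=-0.04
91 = 91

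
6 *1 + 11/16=107/16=6.69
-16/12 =-4/3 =-1.33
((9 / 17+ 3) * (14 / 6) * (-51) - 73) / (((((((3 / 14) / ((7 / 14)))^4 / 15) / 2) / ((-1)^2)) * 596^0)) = -11836930 / 27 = -438404.81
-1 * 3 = -3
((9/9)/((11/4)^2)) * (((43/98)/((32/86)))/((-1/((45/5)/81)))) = -1849/106722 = -0.02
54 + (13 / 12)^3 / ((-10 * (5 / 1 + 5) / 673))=7852619 / 172800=45.44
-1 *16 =-16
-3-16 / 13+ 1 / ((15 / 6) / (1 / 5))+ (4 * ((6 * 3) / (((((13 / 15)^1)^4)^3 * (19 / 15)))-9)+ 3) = 3092018775692422978 / 11066590433178475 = 279.40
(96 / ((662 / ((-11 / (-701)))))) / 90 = 88 / 3480465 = 0.00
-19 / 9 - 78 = -80.11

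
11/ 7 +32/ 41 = 675/ 287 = 2.35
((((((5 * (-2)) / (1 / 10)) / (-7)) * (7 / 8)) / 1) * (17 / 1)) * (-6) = -1275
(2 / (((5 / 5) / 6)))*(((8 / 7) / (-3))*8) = -256 / 7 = -36.57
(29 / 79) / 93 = 29 / 7347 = 0.00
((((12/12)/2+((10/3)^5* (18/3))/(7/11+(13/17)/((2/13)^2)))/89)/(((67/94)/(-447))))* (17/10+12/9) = -191944131401659/119026429290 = -1612.62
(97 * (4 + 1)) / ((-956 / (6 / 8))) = -1455 / 3824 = -0.38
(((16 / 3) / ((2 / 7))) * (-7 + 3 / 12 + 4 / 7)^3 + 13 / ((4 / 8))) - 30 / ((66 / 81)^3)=-6937646701 / 1565256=-4432.28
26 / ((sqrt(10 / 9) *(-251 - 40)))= -13 *sqrt(10) / 485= -0.08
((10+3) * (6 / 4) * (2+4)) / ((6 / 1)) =39 / 2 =19.50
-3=-3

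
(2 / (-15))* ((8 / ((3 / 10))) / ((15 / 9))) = -2.13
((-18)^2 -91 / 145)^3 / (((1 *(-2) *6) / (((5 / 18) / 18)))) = -103089138893369 / 2370610800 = -43486.32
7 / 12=0.58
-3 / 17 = -0.18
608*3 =1824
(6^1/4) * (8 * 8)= 96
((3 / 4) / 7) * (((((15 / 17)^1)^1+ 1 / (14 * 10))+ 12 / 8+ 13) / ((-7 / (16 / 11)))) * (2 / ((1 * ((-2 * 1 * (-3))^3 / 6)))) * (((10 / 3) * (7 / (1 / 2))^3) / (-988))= 24418 / 138567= 0.18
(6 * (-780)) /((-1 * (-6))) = -780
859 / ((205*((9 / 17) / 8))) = 116824 / 1845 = 63.32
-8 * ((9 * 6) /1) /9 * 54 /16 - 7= -169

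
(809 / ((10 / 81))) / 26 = 65529 / 260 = 252.03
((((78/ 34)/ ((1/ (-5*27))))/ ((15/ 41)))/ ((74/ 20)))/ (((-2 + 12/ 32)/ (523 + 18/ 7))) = 325812240/ 4403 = 73997.78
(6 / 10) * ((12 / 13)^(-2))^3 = 0.97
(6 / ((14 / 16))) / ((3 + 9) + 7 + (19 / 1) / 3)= 36 / 133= 0.27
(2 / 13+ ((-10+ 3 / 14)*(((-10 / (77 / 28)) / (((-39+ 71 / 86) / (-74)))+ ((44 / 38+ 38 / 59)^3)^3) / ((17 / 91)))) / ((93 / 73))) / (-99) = 323287866137903655203698371295547090194 / 4027674097186744972517012357707453641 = 80.27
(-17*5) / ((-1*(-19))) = -85 / 19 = -4.47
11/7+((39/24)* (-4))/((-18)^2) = 7037/4536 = 1.55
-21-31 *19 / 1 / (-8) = 421 / 8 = 52.62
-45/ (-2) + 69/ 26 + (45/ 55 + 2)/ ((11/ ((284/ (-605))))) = 23823583/ 951665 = 25.03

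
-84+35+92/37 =-1721/37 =-46.51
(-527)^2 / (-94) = -277729 / 94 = -2954.56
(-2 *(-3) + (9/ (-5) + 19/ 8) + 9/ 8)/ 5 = 77/ 50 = 1.54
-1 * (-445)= 445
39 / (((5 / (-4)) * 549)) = -52 / 915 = -0.06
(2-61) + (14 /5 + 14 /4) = -527 /10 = -52.70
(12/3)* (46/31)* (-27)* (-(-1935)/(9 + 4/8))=-19226160/589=-32642.04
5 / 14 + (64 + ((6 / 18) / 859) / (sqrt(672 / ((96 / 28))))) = 1160939 / 18039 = 64.36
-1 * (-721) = 721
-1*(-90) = 90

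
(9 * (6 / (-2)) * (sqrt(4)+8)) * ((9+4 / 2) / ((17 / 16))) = -47520 / 17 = -2795.29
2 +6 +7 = 15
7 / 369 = 0.02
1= 1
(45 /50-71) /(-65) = 701 /650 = 1.08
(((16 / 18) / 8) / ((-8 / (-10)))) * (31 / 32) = 155 / 1152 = 0.13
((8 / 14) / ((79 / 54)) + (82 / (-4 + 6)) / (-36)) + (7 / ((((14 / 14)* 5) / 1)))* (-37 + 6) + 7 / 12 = -1084114 / 24885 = -43.56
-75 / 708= -25 / 236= -0.11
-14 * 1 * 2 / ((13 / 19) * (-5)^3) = 0.33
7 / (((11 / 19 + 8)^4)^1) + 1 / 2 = 707736255 / 1411823522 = 0.50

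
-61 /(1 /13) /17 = -793 /17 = -46.65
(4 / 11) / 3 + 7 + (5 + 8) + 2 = 730 / 33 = 22.12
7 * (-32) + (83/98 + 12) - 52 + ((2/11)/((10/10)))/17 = -4822347/18326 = -263.14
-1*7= -7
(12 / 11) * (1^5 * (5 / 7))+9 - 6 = 291 / 77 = 3.78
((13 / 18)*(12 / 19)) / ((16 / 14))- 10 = -2189 / 228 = -9.60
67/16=4.19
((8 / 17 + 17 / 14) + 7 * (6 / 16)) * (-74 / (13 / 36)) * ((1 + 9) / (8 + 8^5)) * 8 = -13662990 / 6338059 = -2.16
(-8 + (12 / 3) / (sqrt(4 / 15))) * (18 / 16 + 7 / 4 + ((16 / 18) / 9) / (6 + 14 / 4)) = -0.73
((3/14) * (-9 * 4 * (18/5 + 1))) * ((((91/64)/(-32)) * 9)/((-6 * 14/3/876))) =-15911883/35840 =-443.97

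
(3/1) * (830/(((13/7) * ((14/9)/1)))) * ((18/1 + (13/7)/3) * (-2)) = -2920770/91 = -32096.37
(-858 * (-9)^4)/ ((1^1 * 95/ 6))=-33776028/ 95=-355537.14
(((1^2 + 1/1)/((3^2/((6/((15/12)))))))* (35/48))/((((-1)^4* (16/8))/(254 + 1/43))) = 25487/258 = 98.79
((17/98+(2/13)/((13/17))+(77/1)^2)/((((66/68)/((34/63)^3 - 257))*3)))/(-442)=700758267783425/592202813202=1183.31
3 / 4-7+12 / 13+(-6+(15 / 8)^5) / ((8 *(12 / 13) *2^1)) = -113525235 / 27262976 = -4.16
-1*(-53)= 53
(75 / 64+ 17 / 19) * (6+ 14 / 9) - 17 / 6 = 34969 / 2736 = 12.78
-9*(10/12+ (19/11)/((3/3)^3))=-507/22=-23.05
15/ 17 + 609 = 10368/ 17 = 609.88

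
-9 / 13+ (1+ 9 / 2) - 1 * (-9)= 13.81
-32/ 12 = -8/ 3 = -2.67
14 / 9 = 1.56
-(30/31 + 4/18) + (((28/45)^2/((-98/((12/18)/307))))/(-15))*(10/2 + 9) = -1031973556/867236625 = -1.19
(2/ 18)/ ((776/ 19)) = 19/ 6984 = 0.00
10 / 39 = 0.26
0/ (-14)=0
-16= -16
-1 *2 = -2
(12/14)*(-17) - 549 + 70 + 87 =-2846/7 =-406.57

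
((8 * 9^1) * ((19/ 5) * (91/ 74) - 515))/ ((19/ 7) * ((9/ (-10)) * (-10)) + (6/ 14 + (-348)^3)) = 7930482/ 9096116075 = 0.00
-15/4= -3.75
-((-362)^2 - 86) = -130958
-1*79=-79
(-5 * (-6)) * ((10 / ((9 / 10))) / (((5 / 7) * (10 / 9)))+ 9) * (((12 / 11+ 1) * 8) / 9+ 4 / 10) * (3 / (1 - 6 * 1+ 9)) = 12857 / 11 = 1168.82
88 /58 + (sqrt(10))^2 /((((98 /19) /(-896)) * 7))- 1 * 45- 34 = -462743 /1421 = -325.65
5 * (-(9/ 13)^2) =-405/ 169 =-2.40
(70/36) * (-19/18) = -665/324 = -2.05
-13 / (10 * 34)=-13 / 340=-0.04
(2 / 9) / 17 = 2 / 153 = 0.01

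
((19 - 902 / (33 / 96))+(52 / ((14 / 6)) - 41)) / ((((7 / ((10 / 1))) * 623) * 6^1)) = -30610 / 30527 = -1.00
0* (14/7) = 0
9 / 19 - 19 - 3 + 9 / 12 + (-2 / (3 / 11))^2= 22573 / 684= 33.00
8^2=64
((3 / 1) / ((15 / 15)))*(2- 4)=-6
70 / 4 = 35 / 2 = 17.50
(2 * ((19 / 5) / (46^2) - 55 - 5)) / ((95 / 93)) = -59034633 / 502550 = -117.47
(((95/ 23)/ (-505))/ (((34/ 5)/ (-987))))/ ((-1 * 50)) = -18753/ 789820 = -0.02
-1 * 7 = -7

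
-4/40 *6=-3/5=-0.60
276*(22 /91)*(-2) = -12144 /91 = -133.45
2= 2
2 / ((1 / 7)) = 14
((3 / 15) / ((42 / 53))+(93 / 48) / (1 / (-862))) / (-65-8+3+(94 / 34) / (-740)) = 882293897 / 36987174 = 23.85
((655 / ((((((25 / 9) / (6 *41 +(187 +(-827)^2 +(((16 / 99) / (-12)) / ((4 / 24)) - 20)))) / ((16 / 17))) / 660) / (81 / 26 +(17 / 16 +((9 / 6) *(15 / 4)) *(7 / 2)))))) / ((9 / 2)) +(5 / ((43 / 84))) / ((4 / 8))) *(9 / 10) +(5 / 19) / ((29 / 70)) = 478443186885.91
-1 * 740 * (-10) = 7400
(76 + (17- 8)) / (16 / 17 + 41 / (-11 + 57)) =66470 / 1433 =46.39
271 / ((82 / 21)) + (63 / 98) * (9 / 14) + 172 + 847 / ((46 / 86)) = 337373469 / 184828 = 1825.34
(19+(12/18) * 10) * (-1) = -77/3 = -25.67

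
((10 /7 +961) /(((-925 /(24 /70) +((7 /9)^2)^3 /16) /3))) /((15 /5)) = -57285088272 /160582931957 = -0.36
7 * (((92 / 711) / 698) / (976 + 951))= 322 / 478163853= 0.00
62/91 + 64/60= 2386/1365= 1.75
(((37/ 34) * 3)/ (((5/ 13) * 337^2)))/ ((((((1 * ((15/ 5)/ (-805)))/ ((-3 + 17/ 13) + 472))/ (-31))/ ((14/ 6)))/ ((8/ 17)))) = 10537837688/ 32821441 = 321.07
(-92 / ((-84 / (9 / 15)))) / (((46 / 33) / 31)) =1023 / 70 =14.61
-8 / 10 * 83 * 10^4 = -664000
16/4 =4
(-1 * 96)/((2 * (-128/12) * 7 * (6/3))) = 9/28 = 0.32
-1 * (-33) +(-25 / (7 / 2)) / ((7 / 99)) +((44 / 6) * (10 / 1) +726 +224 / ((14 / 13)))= 138079 / 147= 939.31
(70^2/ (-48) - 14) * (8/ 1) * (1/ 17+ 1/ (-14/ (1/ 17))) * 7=-18109/ 51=-355.08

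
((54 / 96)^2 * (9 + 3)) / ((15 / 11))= 891 / 320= 2.78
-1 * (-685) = 685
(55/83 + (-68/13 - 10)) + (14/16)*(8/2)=-23885/2158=-11.07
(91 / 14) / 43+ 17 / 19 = 1709 / 1634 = 1.05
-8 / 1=-8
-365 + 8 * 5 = -325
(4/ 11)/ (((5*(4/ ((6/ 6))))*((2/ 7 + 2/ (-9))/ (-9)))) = -567/ 220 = -2.58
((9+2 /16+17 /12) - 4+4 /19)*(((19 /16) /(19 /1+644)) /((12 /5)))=15395 /3055104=0.01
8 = 8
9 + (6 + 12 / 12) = 16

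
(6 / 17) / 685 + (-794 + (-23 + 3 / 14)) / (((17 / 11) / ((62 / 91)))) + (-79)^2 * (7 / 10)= 11894154469 / 2967146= 4008.62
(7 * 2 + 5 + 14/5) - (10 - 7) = 94/5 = 18.80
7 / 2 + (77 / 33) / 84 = 127 / 36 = 3.53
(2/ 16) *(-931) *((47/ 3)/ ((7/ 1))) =-6251/ 24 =-260.46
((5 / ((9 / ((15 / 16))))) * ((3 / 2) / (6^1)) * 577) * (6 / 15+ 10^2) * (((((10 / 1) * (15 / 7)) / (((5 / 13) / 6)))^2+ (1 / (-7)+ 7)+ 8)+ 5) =3965778189355 / 4704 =843065091.27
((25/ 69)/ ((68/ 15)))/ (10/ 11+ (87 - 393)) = -1375/ 5248784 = -0.00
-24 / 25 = -0.96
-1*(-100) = 100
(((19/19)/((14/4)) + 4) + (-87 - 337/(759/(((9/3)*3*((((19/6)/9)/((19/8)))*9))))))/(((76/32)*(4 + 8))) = -311846/100947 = -3.09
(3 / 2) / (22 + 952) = 3 / 1948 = 0.00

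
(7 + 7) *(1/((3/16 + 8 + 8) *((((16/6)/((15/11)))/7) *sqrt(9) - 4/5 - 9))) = -3360/34817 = -0.10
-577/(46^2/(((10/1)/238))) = -2885/251804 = -0.01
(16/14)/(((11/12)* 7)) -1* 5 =-2599/539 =-4.82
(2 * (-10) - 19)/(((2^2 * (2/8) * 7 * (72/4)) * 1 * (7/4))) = -26/147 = -0.18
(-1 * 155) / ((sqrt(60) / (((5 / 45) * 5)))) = -11.12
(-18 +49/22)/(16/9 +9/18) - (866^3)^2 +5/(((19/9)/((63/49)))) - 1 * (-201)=-421800754355914618.88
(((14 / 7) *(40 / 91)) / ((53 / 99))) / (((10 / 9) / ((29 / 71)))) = 206712 / 342433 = 0.60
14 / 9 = 1.56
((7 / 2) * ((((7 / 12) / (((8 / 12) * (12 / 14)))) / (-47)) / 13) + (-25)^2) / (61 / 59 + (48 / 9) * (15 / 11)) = 23792117393 / 316214496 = 75.24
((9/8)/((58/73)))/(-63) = -73/3248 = -0.02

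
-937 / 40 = -23.42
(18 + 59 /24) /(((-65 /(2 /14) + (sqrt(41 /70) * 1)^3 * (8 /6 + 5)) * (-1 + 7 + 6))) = -9578489375 /2556245178076 - 13387115 * sqrt(2870) /30674942136912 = -0.00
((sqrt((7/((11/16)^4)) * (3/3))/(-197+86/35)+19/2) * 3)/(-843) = -19/562+8960 * sqrt(7)/231512809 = -0.03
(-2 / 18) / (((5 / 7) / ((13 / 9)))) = -91 / 405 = -0.22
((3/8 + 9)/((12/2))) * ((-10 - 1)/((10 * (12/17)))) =-935/384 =-2.43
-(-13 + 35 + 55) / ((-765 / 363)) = 9317 / 255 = 36.54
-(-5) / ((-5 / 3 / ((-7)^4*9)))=-64827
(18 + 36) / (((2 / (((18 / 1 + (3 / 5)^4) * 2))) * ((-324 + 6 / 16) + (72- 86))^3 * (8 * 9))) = -4351104 / 12315548813125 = -0.00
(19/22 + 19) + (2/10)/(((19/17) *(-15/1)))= 622351/31350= 19.85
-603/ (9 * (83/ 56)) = -3752/ 83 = -45.20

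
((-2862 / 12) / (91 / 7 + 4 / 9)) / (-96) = 1431 / 7744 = 0.18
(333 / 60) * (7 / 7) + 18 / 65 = 303 / 52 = 5.83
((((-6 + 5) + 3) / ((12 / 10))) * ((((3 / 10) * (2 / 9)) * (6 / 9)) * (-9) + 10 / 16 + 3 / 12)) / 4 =19 / 96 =0.20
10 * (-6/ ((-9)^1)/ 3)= 20/ 9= 2.22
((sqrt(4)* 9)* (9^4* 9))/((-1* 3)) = -354294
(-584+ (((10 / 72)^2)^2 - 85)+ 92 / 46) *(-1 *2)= 1120303247 / 839808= 1334.00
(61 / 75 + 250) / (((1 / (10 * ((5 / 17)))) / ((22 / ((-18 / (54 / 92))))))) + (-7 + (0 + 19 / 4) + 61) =-735799 / 1564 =-470.46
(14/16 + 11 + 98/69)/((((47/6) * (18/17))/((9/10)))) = 124763/86480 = 1.44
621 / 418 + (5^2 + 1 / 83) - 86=-2064373 / 34694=-59.50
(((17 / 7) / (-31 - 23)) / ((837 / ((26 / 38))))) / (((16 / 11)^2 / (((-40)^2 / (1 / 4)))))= -668525 / 6011334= -0.11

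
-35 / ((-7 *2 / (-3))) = -15 / 2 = -7.50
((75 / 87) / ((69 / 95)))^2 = 5640625 / 4004001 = 1.41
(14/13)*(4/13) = 56/169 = 0.33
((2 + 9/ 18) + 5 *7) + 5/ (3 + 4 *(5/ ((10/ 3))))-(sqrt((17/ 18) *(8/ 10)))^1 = 685/ 18-sqrt(170)/ 15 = 37.19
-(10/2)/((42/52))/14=-65/147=-0.44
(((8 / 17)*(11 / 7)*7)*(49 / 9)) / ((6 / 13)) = 28028 / 459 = 61.06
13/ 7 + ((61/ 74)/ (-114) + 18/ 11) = 2264587/ 649572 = 3.49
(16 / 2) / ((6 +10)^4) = 0.00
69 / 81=23 / 27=0.85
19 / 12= 1.58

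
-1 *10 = -10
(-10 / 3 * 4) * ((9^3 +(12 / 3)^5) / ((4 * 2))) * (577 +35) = -1788060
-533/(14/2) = -533/7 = -76.14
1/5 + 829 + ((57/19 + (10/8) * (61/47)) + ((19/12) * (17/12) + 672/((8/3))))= 36820133/33840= 1088.07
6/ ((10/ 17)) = 51/ 5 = 10.20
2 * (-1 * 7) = -14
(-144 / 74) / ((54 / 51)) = -68 / 37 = -1.84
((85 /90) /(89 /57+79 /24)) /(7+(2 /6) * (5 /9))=5814 /214661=0.03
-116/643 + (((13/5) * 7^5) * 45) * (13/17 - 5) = -91037335996/10931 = -8328363.00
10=10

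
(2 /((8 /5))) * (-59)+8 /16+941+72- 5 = 3739 /4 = 934.75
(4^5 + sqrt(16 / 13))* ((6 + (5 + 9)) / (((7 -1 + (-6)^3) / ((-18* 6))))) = 288* sqrt(13) / 91 + 73728 / 7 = 10543.98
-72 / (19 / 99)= -7128 / 19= -375.16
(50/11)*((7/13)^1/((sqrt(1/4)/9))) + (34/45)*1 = 288362/6435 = 44.81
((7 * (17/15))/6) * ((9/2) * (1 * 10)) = 119/2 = 59.50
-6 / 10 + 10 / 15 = 0.07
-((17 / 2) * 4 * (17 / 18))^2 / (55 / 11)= -206.22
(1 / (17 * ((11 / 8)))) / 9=8 / 1683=0.00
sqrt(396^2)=396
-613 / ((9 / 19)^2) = -221293 / 81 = -2732.01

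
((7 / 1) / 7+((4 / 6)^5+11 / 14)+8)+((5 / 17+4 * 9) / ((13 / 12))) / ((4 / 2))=20050523 / 751842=26.67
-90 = -90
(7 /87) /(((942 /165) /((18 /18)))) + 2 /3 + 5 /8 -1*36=-1263703 /36424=-34.69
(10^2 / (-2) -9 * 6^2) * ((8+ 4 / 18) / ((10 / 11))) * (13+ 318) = -50384158 / 45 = -1119647.96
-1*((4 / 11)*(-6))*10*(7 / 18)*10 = 2800 / 33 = 84.85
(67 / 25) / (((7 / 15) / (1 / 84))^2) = 67 / 38416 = 0.00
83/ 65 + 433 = 28228/ 65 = 434.28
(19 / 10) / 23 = 0.08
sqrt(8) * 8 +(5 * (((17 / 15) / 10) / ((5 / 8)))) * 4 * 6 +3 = 16 * sqrt(2) +619 / 25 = 47.39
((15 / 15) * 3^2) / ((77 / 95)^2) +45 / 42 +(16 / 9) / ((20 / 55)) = 2098147 / 106722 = 19.66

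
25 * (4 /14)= 50 /7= 7.14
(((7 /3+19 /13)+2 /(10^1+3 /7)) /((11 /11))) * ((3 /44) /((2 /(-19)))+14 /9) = 4080325 /1127412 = 3.62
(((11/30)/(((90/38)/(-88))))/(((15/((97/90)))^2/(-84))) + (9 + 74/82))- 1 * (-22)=158923159568/4203140625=37.81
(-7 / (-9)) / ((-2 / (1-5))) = 1.56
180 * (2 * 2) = 720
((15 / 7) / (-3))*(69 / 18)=-115 / 42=-2.74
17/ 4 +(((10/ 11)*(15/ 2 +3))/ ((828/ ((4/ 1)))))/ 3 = 38849/ 9108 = 4.27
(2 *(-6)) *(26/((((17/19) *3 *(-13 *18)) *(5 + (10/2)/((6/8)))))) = 0.04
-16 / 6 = -8 / 3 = -2.67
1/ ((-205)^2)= 1/ 42025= 0.00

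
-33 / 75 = -11 / 25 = -0.44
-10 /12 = -5 /6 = -0.83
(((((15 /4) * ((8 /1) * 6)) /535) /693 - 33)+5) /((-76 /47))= 2710584 /156541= 17.32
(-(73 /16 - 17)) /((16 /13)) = 2587 /256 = 10.11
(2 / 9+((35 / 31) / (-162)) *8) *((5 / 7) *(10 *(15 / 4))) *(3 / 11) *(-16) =-38000 / 1953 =-19.46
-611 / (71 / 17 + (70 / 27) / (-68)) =-560898 / 3799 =-147.64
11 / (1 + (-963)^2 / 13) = 143 / 927382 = 0.00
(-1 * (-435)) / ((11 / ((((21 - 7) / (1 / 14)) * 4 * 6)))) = 2046240 / 11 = 186021.82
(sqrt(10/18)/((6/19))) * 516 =1634 * sqrt(5)/3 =1217.91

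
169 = 169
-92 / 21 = -4.38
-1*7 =-7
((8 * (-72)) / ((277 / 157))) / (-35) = 90432 / 9695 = 9.33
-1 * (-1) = 1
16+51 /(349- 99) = 4051 /250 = 16.20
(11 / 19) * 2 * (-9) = -198 / 19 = -10.42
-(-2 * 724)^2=-2096704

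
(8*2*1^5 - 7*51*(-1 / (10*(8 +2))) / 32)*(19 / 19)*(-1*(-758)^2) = -7405699037 / 800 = -9257123.80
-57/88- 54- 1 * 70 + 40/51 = -123.86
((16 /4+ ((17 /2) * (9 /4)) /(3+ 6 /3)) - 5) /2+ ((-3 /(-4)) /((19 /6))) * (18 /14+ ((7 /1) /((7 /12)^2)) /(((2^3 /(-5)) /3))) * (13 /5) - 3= -261187 /10640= -24.55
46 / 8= 23 / 4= 5.75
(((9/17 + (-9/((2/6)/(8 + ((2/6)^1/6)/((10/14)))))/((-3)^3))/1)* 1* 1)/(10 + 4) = 13169/21420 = 0.61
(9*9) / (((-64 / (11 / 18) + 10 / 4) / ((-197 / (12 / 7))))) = 91.05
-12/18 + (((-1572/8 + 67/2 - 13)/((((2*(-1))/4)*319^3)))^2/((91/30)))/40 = -1585003100180198/2377504650273753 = -0.67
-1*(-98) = 98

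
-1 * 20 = -20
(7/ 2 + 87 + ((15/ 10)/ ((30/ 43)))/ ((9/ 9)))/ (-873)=-1853/ 17460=-0.11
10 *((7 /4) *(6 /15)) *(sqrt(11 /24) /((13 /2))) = 7 *sqrt(66) /78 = 0.73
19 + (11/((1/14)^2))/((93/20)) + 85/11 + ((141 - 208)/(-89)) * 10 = 45333328/91047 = 497.91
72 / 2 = 36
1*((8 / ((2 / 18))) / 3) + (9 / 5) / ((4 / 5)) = 105 / 4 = 26.25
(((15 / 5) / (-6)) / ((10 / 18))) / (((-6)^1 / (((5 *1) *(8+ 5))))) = 39 / 4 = 9.75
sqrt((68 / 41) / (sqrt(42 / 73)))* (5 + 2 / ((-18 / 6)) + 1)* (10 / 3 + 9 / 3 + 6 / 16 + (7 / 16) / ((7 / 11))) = 355* 42^(3 / 4)* sqrt(697)* 73^(1 / 4) / 7749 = 58.33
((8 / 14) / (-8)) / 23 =-0.00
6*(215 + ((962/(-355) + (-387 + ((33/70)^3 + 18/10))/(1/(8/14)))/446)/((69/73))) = 281283466288871/218586439750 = 1286.83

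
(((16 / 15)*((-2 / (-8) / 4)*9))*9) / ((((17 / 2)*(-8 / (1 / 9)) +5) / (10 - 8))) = -54 / 3035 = -0.02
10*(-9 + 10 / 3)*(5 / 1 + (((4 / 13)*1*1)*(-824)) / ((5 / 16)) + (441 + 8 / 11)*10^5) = -1073819398286 / 429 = -2503075520.48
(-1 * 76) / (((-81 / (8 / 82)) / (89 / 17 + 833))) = 1444000 / 18819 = 76.73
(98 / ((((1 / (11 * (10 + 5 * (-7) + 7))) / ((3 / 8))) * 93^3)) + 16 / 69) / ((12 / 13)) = 11909573 / 49333896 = 0.24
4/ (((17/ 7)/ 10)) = 280/ 17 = 16.47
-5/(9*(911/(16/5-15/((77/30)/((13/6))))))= 3643/631323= 0.01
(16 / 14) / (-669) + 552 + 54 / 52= 67336649 / 121758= 553.04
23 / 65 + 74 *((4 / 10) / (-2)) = -939 / 65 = -14.45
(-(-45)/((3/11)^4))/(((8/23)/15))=8418575/24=350773.96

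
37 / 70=0.53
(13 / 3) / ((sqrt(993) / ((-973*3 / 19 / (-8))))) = 12649*sqrt(993) / 150936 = 2.64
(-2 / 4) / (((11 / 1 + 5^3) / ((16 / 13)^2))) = -16 / 2873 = -0.01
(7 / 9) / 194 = 7 / 1746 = 0.00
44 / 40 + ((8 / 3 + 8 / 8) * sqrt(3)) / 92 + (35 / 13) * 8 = 11 * sqrt(3) / 276 + 2943 / 130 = 22.71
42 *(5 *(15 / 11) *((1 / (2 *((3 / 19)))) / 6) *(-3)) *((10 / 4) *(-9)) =448875 / 44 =10201.70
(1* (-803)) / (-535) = 1.50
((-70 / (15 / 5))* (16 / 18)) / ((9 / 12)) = -2240 / 81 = -27.65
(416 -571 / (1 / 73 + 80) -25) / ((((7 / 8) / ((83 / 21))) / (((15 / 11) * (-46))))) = -342420842560 / 3148299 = -108763.76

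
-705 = -705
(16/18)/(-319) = -8/2871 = -0.00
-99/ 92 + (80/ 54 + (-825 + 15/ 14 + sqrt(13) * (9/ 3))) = -14319421/ 17388 + 3 * sqrt(13) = -812.71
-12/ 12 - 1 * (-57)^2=-3250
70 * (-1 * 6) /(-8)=105 /2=52.50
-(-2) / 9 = 2 / 9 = 0.22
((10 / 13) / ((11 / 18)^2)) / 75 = 216 / 7865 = 0.03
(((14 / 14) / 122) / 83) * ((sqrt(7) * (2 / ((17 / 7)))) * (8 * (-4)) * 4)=-896 * sqrt(7) / 86071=-0.03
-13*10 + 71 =-59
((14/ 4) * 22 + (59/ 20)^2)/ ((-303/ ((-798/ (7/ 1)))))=651339/ 20200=32.24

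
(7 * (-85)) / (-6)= 595 / 6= 99.17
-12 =-12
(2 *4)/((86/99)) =396/43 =9.21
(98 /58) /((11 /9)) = 441 /319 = 1.38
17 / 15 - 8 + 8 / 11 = -1013 / 165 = -6.14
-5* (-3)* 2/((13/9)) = 270/13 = 20.77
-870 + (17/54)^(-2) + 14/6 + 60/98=-36406421/42483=-856.96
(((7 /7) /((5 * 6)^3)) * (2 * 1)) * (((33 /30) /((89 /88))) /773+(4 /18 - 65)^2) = 116916756869 /376147597500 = 0.31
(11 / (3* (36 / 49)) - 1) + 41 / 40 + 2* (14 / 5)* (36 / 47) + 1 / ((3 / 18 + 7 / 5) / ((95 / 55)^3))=850898837 / 67561560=12.59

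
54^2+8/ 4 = 2918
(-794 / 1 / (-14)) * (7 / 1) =397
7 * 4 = 28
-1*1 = -1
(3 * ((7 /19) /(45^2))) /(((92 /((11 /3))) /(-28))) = -539 /884925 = -0.00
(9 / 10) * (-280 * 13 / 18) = -182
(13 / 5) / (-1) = -13 / 5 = -2.60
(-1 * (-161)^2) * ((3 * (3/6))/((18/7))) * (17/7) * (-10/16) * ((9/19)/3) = 2203285/608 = 3623.82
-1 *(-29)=29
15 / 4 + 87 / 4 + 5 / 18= 232 / 9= 25.78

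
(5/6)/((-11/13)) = -65/66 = -0.98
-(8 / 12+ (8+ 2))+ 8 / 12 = -10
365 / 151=2.42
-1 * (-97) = 97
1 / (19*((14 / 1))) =1 / 266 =0.00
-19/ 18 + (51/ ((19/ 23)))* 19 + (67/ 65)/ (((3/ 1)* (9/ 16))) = 4115669/ 3510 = 1172.56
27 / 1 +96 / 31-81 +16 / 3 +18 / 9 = -4052 / 93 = -43.57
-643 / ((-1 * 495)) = 643 / 495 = 1.30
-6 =-6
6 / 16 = 3 / 8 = 0.38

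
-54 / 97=-0.56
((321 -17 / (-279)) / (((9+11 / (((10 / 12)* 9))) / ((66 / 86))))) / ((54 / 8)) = 19706720 / 5650587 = 3.49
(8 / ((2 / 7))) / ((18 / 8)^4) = 7168 / 6561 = 1.09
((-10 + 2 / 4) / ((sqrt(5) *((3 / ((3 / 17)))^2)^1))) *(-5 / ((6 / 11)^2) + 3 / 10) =56449 *sqrt(5) / 520200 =0.24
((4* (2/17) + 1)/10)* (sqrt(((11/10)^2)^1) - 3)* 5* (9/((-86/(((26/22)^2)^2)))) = 0.29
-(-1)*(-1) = -1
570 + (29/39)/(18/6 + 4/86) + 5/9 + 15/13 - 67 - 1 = 7724095/15327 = 503.95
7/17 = 0.41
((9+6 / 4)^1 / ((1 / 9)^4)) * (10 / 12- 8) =-1974861 / 4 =-493715.25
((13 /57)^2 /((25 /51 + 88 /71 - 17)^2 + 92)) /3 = 246207481 /4617584292864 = 0.00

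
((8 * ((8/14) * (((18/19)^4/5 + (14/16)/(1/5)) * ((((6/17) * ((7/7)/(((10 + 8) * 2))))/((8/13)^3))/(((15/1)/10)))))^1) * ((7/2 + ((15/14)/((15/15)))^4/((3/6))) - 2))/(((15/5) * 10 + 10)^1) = 1375589998533829/22877298154905600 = 0.06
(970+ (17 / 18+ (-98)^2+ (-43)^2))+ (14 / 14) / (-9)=74543 / 6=12423.83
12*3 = 36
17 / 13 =1.31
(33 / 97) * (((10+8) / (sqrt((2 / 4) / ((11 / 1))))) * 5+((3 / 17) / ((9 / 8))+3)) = 1771 / 1649+2970 * sqrt(22) / 97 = 144.69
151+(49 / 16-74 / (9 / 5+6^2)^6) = 112353795598539865 / 729274129765776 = 154.06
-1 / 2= -0.50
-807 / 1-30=-837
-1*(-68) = 68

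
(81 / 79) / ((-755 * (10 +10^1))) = -81 / 1192900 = -0.00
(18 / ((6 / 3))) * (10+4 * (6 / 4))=144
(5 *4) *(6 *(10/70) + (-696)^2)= 67818360/7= 9688337.14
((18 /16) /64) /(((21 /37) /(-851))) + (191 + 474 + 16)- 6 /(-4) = 656.14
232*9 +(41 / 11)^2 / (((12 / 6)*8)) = 4044049 / 1936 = 2088.87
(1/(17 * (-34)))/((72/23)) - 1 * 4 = -166487/41616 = -4.00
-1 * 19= -19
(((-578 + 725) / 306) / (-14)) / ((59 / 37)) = -259 / 12036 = -0.02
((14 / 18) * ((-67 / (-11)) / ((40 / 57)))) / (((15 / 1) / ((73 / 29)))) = 650503 / 574200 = 1.13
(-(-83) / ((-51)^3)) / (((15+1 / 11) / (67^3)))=-3308393 / 265302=-12.47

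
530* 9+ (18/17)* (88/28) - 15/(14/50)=561651/119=4719.76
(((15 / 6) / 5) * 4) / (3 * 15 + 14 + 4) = 0.03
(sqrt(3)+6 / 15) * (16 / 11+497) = 10966 / 55+5483 * sqrt(3) / 11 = 1062.73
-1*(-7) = 7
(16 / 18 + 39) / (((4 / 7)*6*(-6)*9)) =-2513 / 11664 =-0.22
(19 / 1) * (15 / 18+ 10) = 1235 / 6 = 205.83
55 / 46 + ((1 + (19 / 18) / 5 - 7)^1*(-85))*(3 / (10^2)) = 220211 / 13800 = 15.96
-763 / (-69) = 763 / 69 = 11.06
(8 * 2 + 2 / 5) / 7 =82 / 35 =2.34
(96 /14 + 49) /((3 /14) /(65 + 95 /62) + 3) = 537625 /28906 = 18.60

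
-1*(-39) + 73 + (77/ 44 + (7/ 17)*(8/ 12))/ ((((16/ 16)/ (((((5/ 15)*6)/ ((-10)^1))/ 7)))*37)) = 4226821/ 37740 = 112.00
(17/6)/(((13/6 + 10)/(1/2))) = 17/146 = 0.12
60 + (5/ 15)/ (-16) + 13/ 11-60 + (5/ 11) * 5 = 1813/ 528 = 3.43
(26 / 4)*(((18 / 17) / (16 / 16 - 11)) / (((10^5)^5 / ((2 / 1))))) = -117 / 850000000000000000000000000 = -0.00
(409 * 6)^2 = 6022116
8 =8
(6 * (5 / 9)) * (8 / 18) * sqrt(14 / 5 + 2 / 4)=4 * sqrt(330) / 27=2.69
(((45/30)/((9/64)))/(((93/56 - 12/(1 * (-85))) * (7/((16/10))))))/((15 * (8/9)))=0.10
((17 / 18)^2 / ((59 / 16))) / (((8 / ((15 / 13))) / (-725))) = -1047625 / 41418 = -25.29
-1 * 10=-10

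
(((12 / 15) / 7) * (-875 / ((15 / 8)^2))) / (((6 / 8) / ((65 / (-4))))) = 16640 / 27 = 616.30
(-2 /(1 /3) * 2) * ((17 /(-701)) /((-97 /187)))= -38148 /67997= -0.56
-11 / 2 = -5.50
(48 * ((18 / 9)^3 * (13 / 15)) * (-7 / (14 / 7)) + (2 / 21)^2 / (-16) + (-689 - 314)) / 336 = -19120001 / 2963520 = -6.45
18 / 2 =9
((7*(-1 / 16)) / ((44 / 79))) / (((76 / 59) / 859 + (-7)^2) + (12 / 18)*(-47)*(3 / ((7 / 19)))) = 196186151 / 51485034304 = 0.00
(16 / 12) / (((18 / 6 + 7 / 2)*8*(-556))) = -1 / 21684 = -0.00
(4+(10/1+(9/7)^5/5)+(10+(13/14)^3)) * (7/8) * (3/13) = 51436131/9988160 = 5.15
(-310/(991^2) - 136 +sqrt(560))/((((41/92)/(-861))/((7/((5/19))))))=34319897995656/4910405 - 1027824 * sqrt(35)/5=5773081.66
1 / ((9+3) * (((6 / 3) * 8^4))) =1 / 98304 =0.00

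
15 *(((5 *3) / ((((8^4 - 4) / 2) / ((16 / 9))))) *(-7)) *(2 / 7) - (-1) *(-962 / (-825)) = 1802 / 2325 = 0.78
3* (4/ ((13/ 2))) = 24/ 13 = 1.85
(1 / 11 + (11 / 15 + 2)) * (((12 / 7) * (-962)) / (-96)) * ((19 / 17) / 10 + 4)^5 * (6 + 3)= 513183.64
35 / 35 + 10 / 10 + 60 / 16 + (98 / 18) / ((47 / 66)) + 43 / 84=9151 / 658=13.91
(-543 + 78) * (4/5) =-372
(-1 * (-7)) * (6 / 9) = 14 / 3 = 4.67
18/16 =9/8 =1.12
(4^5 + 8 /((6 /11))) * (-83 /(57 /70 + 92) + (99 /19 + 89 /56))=557927385 /90958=6133.90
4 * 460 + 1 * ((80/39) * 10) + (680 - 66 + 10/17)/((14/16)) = 11894416/4641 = 2562.90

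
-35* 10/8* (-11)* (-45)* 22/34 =-952875/68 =-14012.87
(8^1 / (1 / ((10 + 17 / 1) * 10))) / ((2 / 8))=8640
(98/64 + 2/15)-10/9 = 797/1440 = 0.55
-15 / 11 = -1.36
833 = 833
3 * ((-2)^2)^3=192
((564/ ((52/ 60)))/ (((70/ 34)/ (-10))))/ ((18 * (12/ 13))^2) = -51935/ 4536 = -11.45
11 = 11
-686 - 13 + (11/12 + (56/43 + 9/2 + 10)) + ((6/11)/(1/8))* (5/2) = -671.37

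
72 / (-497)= -72 / 497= -0.14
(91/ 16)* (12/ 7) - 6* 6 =-105/ 4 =-26.25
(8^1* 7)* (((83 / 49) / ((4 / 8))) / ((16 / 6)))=498 / 7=71.14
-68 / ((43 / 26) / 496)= -876928 / 43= -20393.67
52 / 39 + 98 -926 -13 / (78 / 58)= -2509 / 3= -836.33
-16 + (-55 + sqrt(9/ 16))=-281/ 4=-70.25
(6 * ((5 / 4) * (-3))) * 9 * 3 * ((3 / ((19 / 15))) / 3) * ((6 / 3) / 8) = -18225 / 152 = -119.90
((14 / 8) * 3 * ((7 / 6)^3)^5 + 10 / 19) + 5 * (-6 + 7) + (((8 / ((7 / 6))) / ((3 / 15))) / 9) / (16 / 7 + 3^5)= 1197498596642941423 / 20451793002430464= 58.55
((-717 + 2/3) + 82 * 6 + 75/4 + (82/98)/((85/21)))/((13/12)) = -1466389/7735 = -189.58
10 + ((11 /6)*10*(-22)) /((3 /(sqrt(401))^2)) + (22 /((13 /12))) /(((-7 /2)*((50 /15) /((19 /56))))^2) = -53902.21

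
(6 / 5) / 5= 6 / 25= 0.24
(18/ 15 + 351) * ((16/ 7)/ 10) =14088/ 175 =80.50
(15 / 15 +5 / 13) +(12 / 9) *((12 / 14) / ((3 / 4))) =794 / 273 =2.91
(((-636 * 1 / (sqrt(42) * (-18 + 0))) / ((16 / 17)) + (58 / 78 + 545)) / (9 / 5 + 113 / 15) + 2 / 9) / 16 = 901 * sqrt(42) / 150528 + 48071 / 13104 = 3.71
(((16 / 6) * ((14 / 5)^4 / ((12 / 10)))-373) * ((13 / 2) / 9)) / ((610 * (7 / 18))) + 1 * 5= 20561257 / 4803750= 4.28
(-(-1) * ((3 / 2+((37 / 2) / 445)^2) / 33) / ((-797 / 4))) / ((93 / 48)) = -19032304 / 161455921275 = -0.00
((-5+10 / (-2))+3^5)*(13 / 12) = 3029 / 12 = 252.42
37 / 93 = 0.40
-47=-47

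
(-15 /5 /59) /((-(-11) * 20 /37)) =-111 /12980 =-0.01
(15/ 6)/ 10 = 1/ 4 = 0.25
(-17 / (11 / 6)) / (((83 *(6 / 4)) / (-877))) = 59636 / 913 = 65.32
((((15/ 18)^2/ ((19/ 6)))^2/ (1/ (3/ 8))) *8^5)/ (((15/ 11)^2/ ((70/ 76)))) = 54208000/ 185193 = 292.71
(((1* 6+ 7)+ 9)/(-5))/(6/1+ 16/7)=-77/145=-0.53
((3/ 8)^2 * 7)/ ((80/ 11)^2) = 7623/ 409600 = 0.02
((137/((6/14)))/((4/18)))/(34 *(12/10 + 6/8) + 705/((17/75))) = 81515/180007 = 0.45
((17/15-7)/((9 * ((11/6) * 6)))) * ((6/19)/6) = -8/2565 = -0.00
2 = 2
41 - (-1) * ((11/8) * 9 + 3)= 451/8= 56.38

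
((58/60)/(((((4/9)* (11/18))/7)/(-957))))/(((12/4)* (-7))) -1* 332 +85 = 17767/20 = 888.35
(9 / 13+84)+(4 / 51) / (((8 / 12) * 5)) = 93611 / 1105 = 84.72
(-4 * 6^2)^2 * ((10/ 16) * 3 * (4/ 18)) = 8640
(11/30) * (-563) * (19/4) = -117667/120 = -980.56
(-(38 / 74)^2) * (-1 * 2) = 722 / 1369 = 0.53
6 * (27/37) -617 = -22667/37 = -612.62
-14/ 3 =-4.67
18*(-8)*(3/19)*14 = -6048/19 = -318.32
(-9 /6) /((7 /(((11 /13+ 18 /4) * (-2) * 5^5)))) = 1303125 /182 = 7160.03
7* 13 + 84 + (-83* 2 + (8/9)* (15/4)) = 37/3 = 12.33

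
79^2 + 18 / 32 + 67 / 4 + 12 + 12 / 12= 100341 / 16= 6271.31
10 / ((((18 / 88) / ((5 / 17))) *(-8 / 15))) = -1375 / 51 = -26.96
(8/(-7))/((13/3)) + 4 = 340/91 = 3.74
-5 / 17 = -0.29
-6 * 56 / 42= -8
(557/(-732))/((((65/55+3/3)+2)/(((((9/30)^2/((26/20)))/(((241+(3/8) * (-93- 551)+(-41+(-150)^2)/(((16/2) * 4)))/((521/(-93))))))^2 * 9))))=-0.00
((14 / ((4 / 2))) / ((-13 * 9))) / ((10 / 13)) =-0.08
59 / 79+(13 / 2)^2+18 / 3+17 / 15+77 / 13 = 3454001 / 61620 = 56.05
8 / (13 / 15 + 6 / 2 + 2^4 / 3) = 20 / 23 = 0.87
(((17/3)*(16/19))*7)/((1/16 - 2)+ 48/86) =-1309952/54093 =-24.22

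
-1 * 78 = -78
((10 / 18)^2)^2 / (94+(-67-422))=-125 / 518319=-0.00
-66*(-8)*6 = 3168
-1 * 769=-769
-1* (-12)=12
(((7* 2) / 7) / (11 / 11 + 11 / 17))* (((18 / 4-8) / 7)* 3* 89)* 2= -4539 / 14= -324.21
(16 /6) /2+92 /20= 89 /15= 5.93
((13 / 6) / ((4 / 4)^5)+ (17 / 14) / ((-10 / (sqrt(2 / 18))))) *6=893 / 70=12.76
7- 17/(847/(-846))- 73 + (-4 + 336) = 239684/847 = 282.98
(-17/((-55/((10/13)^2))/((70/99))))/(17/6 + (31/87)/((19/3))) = 26227600/586047891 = 0.04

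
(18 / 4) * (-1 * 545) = -4905 / 2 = -2452.50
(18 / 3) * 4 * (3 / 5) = 14.40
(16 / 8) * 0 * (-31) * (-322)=0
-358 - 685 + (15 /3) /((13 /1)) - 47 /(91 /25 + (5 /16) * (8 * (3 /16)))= -45040798 /42731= -1054.05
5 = 5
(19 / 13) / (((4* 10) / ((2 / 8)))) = 19 / 2080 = 0.01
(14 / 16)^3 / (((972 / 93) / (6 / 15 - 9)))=-0.55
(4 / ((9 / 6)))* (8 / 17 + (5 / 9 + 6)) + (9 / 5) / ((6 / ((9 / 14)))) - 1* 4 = 959353 / 64260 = 14.93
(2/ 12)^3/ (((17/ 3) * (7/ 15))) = 5/ 2856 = 0.00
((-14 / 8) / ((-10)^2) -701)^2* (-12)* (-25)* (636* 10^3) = 187527984272865 / 2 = 93763992136432.50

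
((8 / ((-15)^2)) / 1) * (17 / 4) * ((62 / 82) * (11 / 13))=11594 / 119925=0.10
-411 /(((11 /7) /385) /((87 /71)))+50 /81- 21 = -709714886 /5751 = -123407.21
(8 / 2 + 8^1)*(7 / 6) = 14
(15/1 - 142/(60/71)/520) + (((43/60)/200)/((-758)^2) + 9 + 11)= 1036051889773/29877328000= 34.68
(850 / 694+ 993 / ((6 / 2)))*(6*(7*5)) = 24209220 / 347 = 69767.20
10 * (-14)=-140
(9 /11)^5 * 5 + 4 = 939449 /161051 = 5.83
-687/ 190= -3.62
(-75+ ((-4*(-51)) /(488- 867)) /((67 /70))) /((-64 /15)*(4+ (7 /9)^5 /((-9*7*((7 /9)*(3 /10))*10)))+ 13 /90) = 10197050759550 /2282518950139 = 4.47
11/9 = 1.22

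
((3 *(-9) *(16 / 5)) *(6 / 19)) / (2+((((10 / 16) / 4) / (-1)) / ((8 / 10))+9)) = -110592 / 43795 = -2.53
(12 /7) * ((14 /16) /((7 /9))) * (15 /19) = 405 /266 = 1.52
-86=-86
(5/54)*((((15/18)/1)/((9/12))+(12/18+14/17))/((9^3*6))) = 995/18068994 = 0.00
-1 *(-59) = 59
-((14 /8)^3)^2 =-117649 /4096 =-28.72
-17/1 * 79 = -1343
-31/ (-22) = 31/ 22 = 1.41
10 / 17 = 0.59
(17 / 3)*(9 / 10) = 51 / 10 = 5.10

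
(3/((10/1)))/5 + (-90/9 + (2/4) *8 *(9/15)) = -377/50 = -7.54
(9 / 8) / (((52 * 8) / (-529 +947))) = 1881 / 1664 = 1.13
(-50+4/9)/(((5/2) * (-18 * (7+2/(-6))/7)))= 1561/1350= 1.16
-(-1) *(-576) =-576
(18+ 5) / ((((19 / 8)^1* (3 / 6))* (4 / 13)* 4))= 299 / 19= 15.74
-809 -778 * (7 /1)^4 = -1868787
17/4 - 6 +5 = 13/4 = 3.25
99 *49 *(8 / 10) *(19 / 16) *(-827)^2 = 63037052001 / 20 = 3151852600.05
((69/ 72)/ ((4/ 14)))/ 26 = 161/ 1248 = 0.13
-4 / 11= -0.36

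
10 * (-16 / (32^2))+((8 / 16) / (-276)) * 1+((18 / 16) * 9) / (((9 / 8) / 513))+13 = 10222691 / 2208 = 4629.84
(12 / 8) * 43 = 129 / 2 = 64.50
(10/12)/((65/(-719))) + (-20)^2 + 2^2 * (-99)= -407/78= -5.22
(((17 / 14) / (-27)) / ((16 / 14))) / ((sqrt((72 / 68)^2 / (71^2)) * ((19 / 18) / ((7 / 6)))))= -143633 / 49248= -2.92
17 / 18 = 0.94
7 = 7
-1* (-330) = 330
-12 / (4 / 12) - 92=-128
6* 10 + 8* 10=140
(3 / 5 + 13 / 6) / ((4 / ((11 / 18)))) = 913 / 2160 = 0.42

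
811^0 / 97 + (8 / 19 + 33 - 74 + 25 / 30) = -439393 / 11058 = -39.74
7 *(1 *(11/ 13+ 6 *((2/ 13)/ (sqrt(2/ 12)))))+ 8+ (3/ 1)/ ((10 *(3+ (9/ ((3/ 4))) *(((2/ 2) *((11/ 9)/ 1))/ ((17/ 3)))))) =172613/ 12350+ 84 *sqrt(6)/ 13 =29.80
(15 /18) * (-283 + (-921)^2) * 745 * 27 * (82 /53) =1165539469950 /53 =21991310753.77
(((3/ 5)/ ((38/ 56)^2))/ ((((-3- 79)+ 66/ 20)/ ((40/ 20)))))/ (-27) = 3136/ 2556963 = 0.00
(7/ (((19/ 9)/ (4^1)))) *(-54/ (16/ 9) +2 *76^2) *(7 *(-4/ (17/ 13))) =-1056855618/ 323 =-3271998.82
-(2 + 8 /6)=-10 /3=-3.33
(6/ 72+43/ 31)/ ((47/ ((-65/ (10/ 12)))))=-2.44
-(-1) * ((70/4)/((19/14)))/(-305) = -49/1159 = -0.04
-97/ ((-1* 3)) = 97/ 3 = 32.33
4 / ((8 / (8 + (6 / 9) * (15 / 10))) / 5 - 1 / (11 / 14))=-990 / 271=-3.65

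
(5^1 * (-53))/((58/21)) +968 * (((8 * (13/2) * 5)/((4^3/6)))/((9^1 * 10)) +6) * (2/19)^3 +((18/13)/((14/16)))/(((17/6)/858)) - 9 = 54156704471/142022454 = 381.32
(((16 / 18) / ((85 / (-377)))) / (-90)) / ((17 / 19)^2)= 544388 / 9948825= 0.05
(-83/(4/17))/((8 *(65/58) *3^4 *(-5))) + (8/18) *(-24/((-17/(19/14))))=47550961/50122800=0.95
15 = 15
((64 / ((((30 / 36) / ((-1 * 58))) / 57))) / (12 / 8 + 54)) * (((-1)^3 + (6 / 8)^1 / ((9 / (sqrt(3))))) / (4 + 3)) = 846336 / 1295 - 70528 * sqrt(3) / 1295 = 559.21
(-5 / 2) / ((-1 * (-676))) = -5 / 1352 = -0.00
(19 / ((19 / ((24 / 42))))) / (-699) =-0.00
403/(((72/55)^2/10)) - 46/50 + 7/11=1676025949/712800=2351.33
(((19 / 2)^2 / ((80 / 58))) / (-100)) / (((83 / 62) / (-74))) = 12007943 / 332000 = 36.17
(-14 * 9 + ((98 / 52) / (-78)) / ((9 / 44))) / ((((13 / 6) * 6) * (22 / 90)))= -2877385 / 72501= -39.69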